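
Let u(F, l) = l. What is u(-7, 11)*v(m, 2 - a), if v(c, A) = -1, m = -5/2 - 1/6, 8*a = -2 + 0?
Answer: -11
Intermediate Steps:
a = -¼ (a = (-2 + 0)/8 = (⅛)*(-2) = -¼ ≈ -0.25000)
m = -8/3 (m = -5*½ - 1*⅙ = -5/2 - ⅙ = -8/3 ≈ -2.6667)
u(-7, 11)*v(m, 2 - a) = 11*(-1) = -11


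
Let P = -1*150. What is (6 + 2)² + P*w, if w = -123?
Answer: 18514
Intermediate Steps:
P = -150
(6 + 2)² + P*w = (6 + 2)² - 150*(-123) = 8² + 18450 = 64 + 18450 = 18514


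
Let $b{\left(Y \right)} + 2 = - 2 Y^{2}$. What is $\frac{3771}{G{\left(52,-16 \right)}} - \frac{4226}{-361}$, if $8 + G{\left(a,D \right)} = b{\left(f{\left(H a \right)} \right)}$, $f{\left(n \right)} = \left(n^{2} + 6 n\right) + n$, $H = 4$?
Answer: $\frac{5634323639243}{481304069470} \approx 11.706$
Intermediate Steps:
$f{\left(n \right)} = n^{2} + 7 n$
$b{\left(Y \right)} = -2 - 2 Y^{2}$
$G{\left(a,D \right)} = -10 - 32 a^{2} \left(7 + 4 a\right)^{2}$ ($G{\left(a,D \right)} = -8 - \left(2 + 2 \left(4 a \left(7 + 4 a\right)\right)^{2}\right) = -8 - \left(2 + 2 \cdot 16 a^{2} \left(7 + 4 a\right)^{2}\right) = -8 - \left(2 + 32 a^{2} \left(7 + 4 a\right)^{2}\right) = -10 - 32 a^{2} \left(7 + 4 a\right)^{2}$)
$\frac{3771}{G{\left(52,-16 \right)}} - \frac{4226}{-361} = \frac{3771}{-10 - 32 \cdot 52^{2} \left(7 + 4 \cdot 52\right)^{2}} - \frac{4226}{-361} = \frac{3771}{-10 - 86528 \left(7 + 208\right)^{2}} - - \frac{4226}{361} = \frac{3771}{-10 - 86528 \cdot 215^{2}} + \frac{4226}{361} = \frac{3771}{-10 - 86528 \cdot 46225} + \frac{4226}{361} = \frac{3771}{-10 - 3999756800} + \frac{4226}{361} = \frac{3771}{-3999756810} + \frac{4226}{361} = 3771 \left(- \frac{1}{3999756810}\right) + \frac{4226}{361} = - \frac{1257}{1333252270} + \frac{4226}{361} = \frac{5634323639243}{481304069470}$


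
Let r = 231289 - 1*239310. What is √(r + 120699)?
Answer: √112678 ≈ 335.68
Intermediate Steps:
r = -8021 (r = 231289 - 239310 = -8021)
√(r + 120699) = √(-8021 + 120699) = √112678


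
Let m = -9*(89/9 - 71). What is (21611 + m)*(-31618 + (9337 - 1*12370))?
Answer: -767900811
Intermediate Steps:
m = 550 (m = -9*(89*(⅑) - 71) = -9*(89/9 - 71) = -9*(-550/9) = 550)
(21611 + m)*(-31618 + (9337 - 1*12370)) = (21611 + 550)*(-31618 + (9337 - 1*12370)) = 22161*(-31618 + (9337 - 12370)) = 22161*(-31618 - 3033) = 22161*(-34651) = -767900811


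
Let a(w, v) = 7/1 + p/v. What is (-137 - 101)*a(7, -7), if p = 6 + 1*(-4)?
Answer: -1598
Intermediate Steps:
p = 2 (p = 6 - 4 = 2)
a(w, v) = 7 + 2/v (a(w, v) = 7/1 + 2/v = 7*1 + 2/v = 7 + 2/v)
(-137 - 101)*a(7, -7) = (-137 - 101)*(7 + 2/(-7)) = -238*(7 + 2*(-⅐)) = -238*(7 - 2/7) = -238*47/7 = -1598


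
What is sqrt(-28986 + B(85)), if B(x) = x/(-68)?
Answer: I*sqrt(115949)/2 ≈ 170.26*I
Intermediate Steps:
B(x) = -x/68 (B(x) = x*(-1/68) = -x/68)
sqrt(-28986 + B(85)) = sqrt(-28986 - 1/68*85) = sqrt(-28986 - 5/4) = sqrt(-115949/4) = I*sqrt(115949)/2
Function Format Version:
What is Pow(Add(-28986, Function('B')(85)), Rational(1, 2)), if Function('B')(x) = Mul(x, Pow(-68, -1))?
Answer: Mul(Rational(1, 2), I, Pow(115949, Rational(1, 2))) ≈ Mul(170.26, I)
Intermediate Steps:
Function('B')(x) = Mul(Rational(-1, 68), x) (Function('B')(x) = Mul(x, Rational(-1, 68)) = Mul(Rational(-1, 68), x))
Pow(Add(-28986, Function('B')(85)), Rational(1, 2)) = Pow(Add(-28986, Mul(Rational(-1, 68), 85)), Rational(1, 2)) = Pow(Add(-28986, Rational(-5, 4)), Rational(1, 2)) = Pow(Rational(-115949, 4), Rational(1, 2)) = Mul(Rational(1, 2), I, Pow(115949, Rational(1, 2)))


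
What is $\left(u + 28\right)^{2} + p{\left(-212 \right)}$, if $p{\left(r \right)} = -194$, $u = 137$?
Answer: $27031$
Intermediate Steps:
$\left(u + 28\right)^{2} + p{\left(-212 \right)} = \left(137 + 28\right)^{2} - 194 = 165^{2} - 194 = 27225 - 194 = 27031$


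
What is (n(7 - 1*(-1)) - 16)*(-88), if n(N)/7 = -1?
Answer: 2024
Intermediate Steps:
n(N) = -7 (n(N) = 7*(-1) = -7)
(n(7 - 1*(-1)) - 16)*(-88) = (-7 - 16)*(-88) = -23*(-88) = 2024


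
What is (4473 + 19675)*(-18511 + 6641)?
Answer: -286636760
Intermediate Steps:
(4473 + 19675)*(-18511 + 6641) = 24148*(-11870) = -286636760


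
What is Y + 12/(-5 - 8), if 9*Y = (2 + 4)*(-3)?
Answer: -38/13 ≈ -2.9231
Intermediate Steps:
Y = -2 (Y = ((2 + 4)*(-3))/9 = (6*(-3))/9 = (1/9)*(-18) = -2)
Y + 12/(-5 - 8) = -2 + 12/(-5 - 8) = -2 + 12/(-13) = -2 + 12*(-1/13) = -2 - 12/13 = -38/13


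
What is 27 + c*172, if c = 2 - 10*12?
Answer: -20269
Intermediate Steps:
c = -118 (c = 2 - 120 = -118)
27 + c*172 = 27 - 118*172 = 27 - 20296 = -20269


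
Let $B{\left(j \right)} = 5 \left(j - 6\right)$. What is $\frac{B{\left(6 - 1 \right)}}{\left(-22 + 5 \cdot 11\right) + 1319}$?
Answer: $- \frac{5}{1352} \approx -0.0036982$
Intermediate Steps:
$B{\left(j \right)} = -30 + 5 j$ ($B{\left(j \right)} = 5 \left(-6 + j\right) = -30 + 5 j$)
$\frac{B{\left(6 - 1 \right)}}{\left(-22 + 5 \cdot 11\right) + 1319} = \frac{-30 + 5 \left(6 - 1\right)}{\left(-22 + 5 \cdot 11\right) + 1319} = \frac{-30 + 5 \left(6 - 1\right)}{\left(-22 + 55\right) + 1319} = \frac{-30 + 5 \cdot 5}{33 + 1319} = \frac{-30 + 25}{1352} = \frac{1}{1352} \left(-5\right) = - \frac{5}{1352}$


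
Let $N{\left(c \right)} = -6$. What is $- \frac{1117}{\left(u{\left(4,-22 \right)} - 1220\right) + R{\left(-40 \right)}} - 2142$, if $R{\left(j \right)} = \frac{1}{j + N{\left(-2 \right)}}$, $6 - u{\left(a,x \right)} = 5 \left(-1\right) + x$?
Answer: $- \frac{116908244}{54603} \approx -2141.1$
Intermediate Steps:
$u{\left(a,x \right)} = 11 - x$ ($u{\left(a,x \right)} = 6 - \left(5 \left(-1\right) + x\right) = 6 - \left(-5 + x\right) = 11 - x$)
$R{\left(j \right)} = \frac{1}{-6 + j}$ ($R{\left(j \right)} = \frac{1}{j - 6} = \frac{1}{-6 + j}$)
$- \frac{1117}{\left(u{\left(4,-22 \right)} - 1220\right) + R{\left(-40 \right)}} - 2142 = - \frac{1117}{\left(\left(11 - -22\right) - 1220\right) + \frac{1}{-6 - 40}} - 2142 = - \frac{1117}{\left(\left(11 + 22\right) - 1220\right) + \frac{1}{-46}} - 2142 = - \frac{1117}{\left(33 - 1220\right) - \frac{1}{46}} - 2142 = - \frac{1117}{-1187 - \frac{1}{46}} - 2142 = - \frac{1117}{- \frac{54603}{46}} - 2142 = \left(-1117\right) \left(- \frac{46}{54603}\right) - 2142 = \frac{51382}{54603} - 2142 = - \frac{116908244}{54603}$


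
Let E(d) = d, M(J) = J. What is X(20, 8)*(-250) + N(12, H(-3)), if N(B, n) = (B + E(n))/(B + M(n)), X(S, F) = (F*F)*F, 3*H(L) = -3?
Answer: -127999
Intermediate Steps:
H(L) = -1 (H(L) = (1/3)*(-3) = -1)
X(S, F) = F**3 (X(S, F) = F**2*F = F**3)
N(B, n) = 1 (N(B, n) = (B + n)/(B + n) = 1)
X(20, 8)*(-250) + N(12, H(-3)) = 8**3*(-250) + 1 = 512*(-250) + 1 = -128000 + 1 = -127999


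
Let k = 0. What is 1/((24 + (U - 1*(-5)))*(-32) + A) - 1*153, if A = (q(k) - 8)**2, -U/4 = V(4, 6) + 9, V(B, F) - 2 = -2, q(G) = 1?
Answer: -41768/273 ≈ -153.00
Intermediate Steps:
V(B, F) = 0 (V(B, F) = 2 - 2 = 0)
U = -36 (U = -4*(0 + 9) = -4*9 = -36)
A = 49 (A = (1 - 8)**2 = (-7)**2 = 49)
1/((24 + (U - 1*(-5)))*(-32) + A) - 1*153 = 1/((24 + (-36 - 1*(-5)))*(-32) + 49) - 1*153 = 1/((24 + (-36 + 5))*(-32) + 49) - 153 = 1/((24 - 31)*(-32) + 49) - 153 = 1/(-7*(-32) + 49) - 153 = 1/(224 + 49) - 153 = 1/273 - 153 = -41768/273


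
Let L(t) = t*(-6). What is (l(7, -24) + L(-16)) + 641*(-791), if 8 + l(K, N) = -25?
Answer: -506968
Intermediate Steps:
L(t) = -6*t
l(K, N) = -33 (l(K, N) = -8 - 25 = -33)
(l(7, -24) + L(-16)) + 641*(-791) = (-33 - 6*(-16)) + 641*(-791) = (-33 + 96) - 507031 = 63 - 507031 = -506968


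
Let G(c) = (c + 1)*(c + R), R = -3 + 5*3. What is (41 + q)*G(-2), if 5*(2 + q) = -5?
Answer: -380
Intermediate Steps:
q = -3 (q = -2 + (1/5)*(-5) = -2 - 1 = -3)
R = 12 (R = -3 + 15 = 12)
G(c) = (1 + c)*(12 + c) (G(c) = (c + 1)*(c + 12) = (1 + c)*(12 + c))
(41 + q)*G(-2) = (41 - 3)*(12 + (-2)**2 + 13*(-2)) = 38*(12 + 4 - 26) = 38*(-10) = -380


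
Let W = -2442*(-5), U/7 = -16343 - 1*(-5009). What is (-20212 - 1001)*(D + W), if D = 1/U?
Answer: -6849797758509/26446 ≈ -2.5901e+8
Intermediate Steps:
U = -79338 (U = 7*(-16343 - 1*(-5009)) = 7*(-16343 + 5009) = 7*(-11334) = -79338)
W = 12210
D = -1/79338 (D = 1/(-79338) = -1/79338 ≈ -1.2604e-5)
(-20212 - 1001)*(D + W) = (-20212 - 1001)*(-1/79338 + 12210) = -21213*968716979/79338 = -6849797758509/26446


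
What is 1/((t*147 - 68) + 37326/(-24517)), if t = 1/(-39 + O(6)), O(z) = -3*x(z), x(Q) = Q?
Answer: -465823/33586491 ≈ -0.013869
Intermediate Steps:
O(z) = -3*z
t = -1/57 (t = 1/(-39 - 3*6) = 1/(-39 - 18) = 1/(-57) = -1/57 ≈ -0.017544)
1/((t*147 - 68) + 37326/(-24517)) = 1/((-1/57*147 - 68) + 37326/(-24517)) = 1/((-49/19 - 68) + 37326*(-1/24517)) = 1/(-1341/19 - 37326/24517) = 1/(-33586491/465823) = -465823/33586491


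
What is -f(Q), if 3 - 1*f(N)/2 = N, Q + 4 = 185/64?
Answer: -263/32 ≈ -8.2188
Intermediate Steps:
Q = -71/64 (Q = -4 + 185/64 = -71/64 ≈ -1.1094)
f(N) = 6 - 2*N
-f(Q) = -(6 - 2*(-71/64)) = -(6 + 71/32) = -1*263/32 = -263/32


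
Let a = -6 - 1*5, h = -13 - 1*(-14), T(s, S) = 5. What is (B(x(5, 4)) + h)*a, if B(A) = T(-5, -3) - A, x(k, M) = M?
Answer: -22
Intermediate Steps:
h = 1 (h = -13 + 14 = 1)
B(A) = 5 - A
a = -11 (a = -6 - 5 = -11)
(B(x(5, 4)) + h)*a = ((5 - 1*4) + 1)*(-11) = ((5 - 4) + 1)*(-11) = (1 + 1)*(-11) = 2*(-11) = -22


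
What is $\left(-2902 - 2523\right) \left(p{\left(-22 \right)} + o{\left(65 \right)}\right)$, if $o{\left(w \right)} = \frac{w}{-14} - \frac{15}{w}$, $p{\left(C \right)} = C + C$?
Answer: $\frac{6893625}{26} \approx 2.6514 \cdot 10^{5}$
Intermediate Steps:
$p{\left(C \right)} = 2 C$
$o{\left(w \right)} = - \frac{15}{w} - \frac{w}{14}$ ($o{\left(w \right)} = w \left(- \frac{1}{14}\right) - \frac{15}{w} = - \frac{w}{14} - \frac{15}{w} = - \frac{15}{w} - \frac{w}{14}$)
$\left(-2902 - 2523\right) \left(p{\left(-22 \right)} + o{\left(65 \right)}\right) = \left(-2902 - 2523\right) \left(2 \left(-22\right) - \left(\frac{65}{14} + \frac{15}{65}\right)\right) = - 5425 \left(-44 - \frac{887}{182}\right) = \left(-5425\right) \left(- \frac{8895}{182}\right) = \frac{6893625}{26}$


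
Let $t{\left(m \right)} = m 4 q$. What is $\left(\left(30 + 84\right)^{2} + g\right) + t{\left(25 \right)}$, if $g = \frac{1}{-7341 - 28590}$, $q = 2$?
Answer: $\frac{474145475}{35931} \approx 13196.0$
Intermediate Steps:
$g = - \frac{1}{35931}$ ($g = \frac{1}{-35931} = - \frac{1}{35931} \approx -2.7831 \cdot 10^{-5}$)
$t{\left(m \right)} = 8 m$ ($t{\left(m \right)} = m 4 \cdot 2 = 4 m 2 = 8 m$)
$\left(\left(30 + 84\right)^{2} + g\right) + t{\left(25 \right)} = \left(\left(30 + 84\right)^{2} - \frac{1}{35931}\right) + 8 \cdot 25 = \left(114^{2} - \frac{1}{35931}\right) + 200 = \left(12996 - \frac{1}{35931}\right) + 200 = \frac{466959275}{35931} + 200 = \frac{474145475}{35931}$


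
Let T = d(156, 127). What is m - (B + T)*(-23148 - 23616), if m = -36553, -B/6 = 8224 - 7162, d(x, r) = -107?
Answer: -303020509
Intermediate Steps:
T = -107
B = -6372 (B = -6*(8224 - 7162) = -6*1062 = -6372)
m - (B + T)*(-23148 - 23616) = -36553 - (-6372 - 107)*(-23148 - 23616) = -36553 - (-6479)*(-46764) = -36553 - 1*302983956 = -36553 - 302983956 = -303020509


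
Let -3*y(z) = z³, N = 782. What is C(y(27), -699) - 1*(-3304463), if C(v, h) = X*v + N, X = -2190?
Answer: 17673835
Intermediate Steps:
y(z) = -z³/3
C(v, h) = 782 - 2190*v (C(v, h) = -2190*v + 782 = 782 - 2190*v)
C(y(27), -699) - 1*(-3304463) = (782 - (-730)*27³) - 1*(-3304463) = (782 - (-730)*19683) + 3304463 = (782 - 2190*(-6561)) + 3304463 = (782 + 14368590) + 3304463 = 14369372 + 3304463 = 17673835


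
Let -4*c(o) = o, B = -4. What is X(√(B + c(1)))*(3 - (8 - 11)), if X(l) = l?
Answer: 3*I*√17 ≈ 12.369*I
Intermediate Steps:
c(o) = -o/4
X(√(B + c(1)))*(3 - (8 - 11)) = √(-4 - ¼*1)*(3 - (8 - 11)) = √(-4 - ¼)*(3 - 1*(-3)) = √(-17/4)*(3 + 3) = (I*√17/2)*6 = 3*I*√17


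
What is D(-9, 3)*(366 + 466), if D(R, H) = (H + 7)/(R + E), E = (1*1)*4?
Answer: -1664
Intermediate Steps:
E = 4 (E = 1*4 = 4)
D(R, H) = (7 + H)/(4 + R) (D(R, H) = (H + 7)/(R + 4) = (7 + H)/(4 + R))
D(-9, 3)*(366 + 466) = ((7 + 3)/(4 - 9))*(366 + 466) = (10/(-5))*832 = -1/5*10*832 = -2*832 = -1664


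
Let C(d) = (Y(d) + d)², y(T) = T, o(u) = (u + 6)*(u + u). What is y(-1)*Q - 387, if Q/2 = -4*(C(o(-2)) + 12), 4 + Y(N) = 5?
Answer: 1509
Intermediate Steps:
o(u) = 2*u*(6 + u) (o(u) = (6 + u)*(2*u) = 2*u*(6 + u))
Y(N) = 1 (Y(N) = -4 + 5 = 1)
C(d) = (1 + d)²
Q = -1896 (Q = 2*(-4*((1 + 2*(-2)*(6 - 2))² + 12)) = 2*(-4*((1 + 2*(-2)*4)² + 12)) = 2*(-4*((1 - 16)² + 12)) = 2*(-4*((-15)² + 12)) = 2*(-4*(225 + 12)) = 2*(-4*237) = 2*(-948) = -1896)
y(-1)*Q - 387 = -1*(-1896) - 387 = 1896 - 387 = 1509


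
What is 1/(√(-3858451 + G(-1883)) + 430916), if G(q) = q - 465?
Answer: 430916/185692459855 - I*√3860799/185692459855 ≈ 2.3206e-6 - 1.0581e-8*I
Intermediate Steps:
G(q) = -465 + q
1/(√(-3858451 + G(-1883)) + 430916) = 1/(√(-3858451 + (-465 - 1883)) + 430916) = 1/(√(-3858451 - 2348) + 430916) = 1/(√(-3860799) + 430916) = 1/(I*√3860799 + 430916) = 1/(430916 + I*√3860799)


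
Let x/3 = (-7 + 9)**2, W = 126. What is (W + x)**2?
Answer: 19044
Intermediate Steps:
x = 12 (x = 3*(-7 + 9)**2 = 3*2**2 = 3*4 = 12)
(W + x)**2 = (126 + 12)**2 = 138**2 = 19044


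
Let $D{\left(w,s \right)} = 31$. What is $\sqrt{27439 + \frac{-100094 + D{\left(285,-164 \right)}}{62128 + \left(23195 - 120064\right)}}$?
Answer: $\frac{\sqrt{675931078658}}{4963} \approx 165.66$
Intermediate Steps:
$\sqrt{27439 + \frac{-100094 + D{\left(285,-164 \right)}}{62128 + \left(23195 - 120064\right)}} = \sqrt{27439 + \frac{-100094 + 31}{62128 + \left(23195 - 120064\right)}} = \sqrt{27439 - \frac{100063}{62128 - 96869}} = \sqrt{27439 - \frac{100063}{-34741}} = \sqrt{27439 - - \frac{100063}{34741}} = \sqrt{27439 + \frac{100063}{34741}} = \sqrt{\frac{953358362}{34741}} = \frac{\sqrt{675931078658}}{4963}$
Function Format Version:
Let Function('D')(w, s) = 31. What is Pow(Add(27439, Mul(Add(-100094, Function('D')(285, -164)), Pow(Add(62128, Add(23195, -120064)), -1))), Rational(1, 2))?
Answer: Mul(Rational(1, 4963), Pow(675931078658, Rational(1, 2))) ≈ 165.66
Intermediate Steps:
Pow(Add(27439, Mul(Add(-100094, Function('D')(285, -164)), Pow(Add(62128, Add(23195, -120064)), -1))), Rational(1, 2)) = Pow(Add(27439, Mul(Add(-100094, 31), Pow(Add(62128, Add(23195, -120064)), -1))), Rational(1, 2)) = Pow(Add(27439, Mul(-100063, Pow(Add(62128, -96869), -1))), Rational(1, 2)) = Pow(Add(27439, Mul(-100063, Pow(-34741, -1))), Rational(1, 2)) = Pow(Add(27439, Mul(-100063, Rational(-1, 34741))), Rational(1, 2)) = Pow(Add(27439, Rational(100063, 34741)), Rational(1, 2)) = Pow(Rational(953358362, 34741), Rational(1, 2)) = Mul(Rational(1, 4963), Pow(675931078658, Rational(1, 2)))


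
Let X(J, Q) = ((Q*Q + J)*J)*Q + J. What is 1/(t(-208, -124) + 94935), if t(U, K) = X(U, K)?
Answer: 1/391307783 ≈ 2.5555e-9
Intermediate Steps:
X(J, Q) = J + J*Q*(J + Q²) (X(J, Q) = ((Q² + J)*J)*Q + J = ((J + Q²)*J)*Q + J = (J*(J + Q²))*Q + J = J*Q*(J + Q²) + J = J + J*Q*(J + Q²))
t(U, K) = U*(1 + K³ + K*U) (t(U, K) = U*(1 + K³ + U*K) = U*(1 + K³ + K*U))
1/(t(-208, -124) + 94935) = 1/(-208*(1 + (-124)³ - 124*(-208)) + 94935) = 1/(-208*(1 - 1906624 + 25792) + 94935) = 1/(-208*(-1880831) + 94935) = 1/(391212848 + 94935) = 1/391307783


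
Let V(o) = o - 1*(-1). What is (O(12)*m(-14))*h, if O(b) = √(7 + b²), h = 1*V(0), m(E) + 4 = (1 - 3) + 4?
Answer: -2*√151 ≈ -24.576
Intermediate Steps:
m(E) = -2 (m(E) = -4 + ((1 - 3) + 4) = -4 + (-2 + 4) = -4 + 2 = -2)
V(o) = 1 + o (V(o) = o + 1 = 1 + o)
h = 1 (h = 1*(1 + 0) = 1*1 = 1)
(O(12)*m(-14))*h = (√(7 + 12²)*(-2))*1 = (√(7 + 144)*(-2))*1 = (√151*(-2))*1 = -2*√151*1 = -2*√151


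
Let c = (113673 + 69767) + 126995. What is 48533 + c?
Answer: 358968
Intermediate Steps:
c = 310435 (c = 183440 + 126995 = 310435)
48533 + c = 48533 + 310435 = 358968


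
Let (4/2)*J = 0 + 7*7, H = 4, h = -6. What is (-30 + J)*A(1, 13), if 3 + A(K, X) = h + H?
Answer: 55/2 ≈ 27.500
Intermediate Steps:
A(K, X) = -5 (A(K, X) = -3 + (-6 + 4) = -3 - 2 = -5)
J = 49/2 (J = (0 + 7*7)/2 = (0 + 49)/2 = (1/2)*49 = 49/2 ≈ 24.500)
(-30 + J)*A(1, 13) = (-30 + 49/2)*(-5) = -11/2*(-5) = 55/2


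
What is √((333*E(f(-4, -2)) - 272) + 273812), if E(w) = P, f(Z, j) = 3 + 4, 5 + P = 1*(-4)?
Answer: √270543 ≈ 520.14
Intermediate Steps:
P = -9 (P = -5 + 1*(-4) = -5 - 4 = -9)
f(Z, j) = 7
E(w) = -9
√((333*E(f(-4, -2)) - 272) + 273812) = √((333*(-9) - 272) + 273812) = √((-2997 - 272) + 273812) = √(-3269 + 273812) = √270543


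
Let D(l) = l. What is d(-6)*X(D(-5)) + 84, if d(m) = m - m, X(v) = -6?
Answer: 84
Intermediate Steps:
d(m) = 0
d(-6)*X(D(-5)) + 84 = 0*(-6) + 84 = 0 + 84 = 84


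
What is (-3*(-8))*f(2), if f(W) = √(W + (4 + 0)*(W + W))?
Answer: 72*√2 ≈ 101.82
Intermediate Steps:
f(W) = 3*√W (f(W) = √(W + 4*(2*W)) = √(W + 8*W) = √(9*W) = 3*√W)
(-3*(-8))*f(2) = (-3*(-8))*(3*√2) = 24*(3*√2) = 72*√2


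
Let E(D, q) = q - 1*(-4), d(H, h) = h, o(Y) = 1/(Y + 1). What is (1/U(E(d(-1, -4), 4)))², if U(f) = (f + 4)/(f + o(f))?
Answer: 5329/11664 ≈ 0.45688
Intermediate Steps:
o(Y) = 1/(1 + Y)
E(D, q) = 4 + q (E(D, q) = q + 4 = 4 + q)
U(f) = (4 + f)/(f + 1/(1 + f)) (U(f) = (f + 4)/(f + 1/(1 + f)) = (4 + f)/(f + 1/(1 + f)))
(1/U(E(d(-1, -4), 4)))² = (1/((1 + (4 + 4))*(4 + (4 + 4))/(1 + (4 + 4)*(1 + (4 + 4)))))² = (1/((1 + 8)*(4 + 8)/(1 + 8*(1 + 8))))² = (1/(9*12/(1 + 8*9)))² = (1/(9*12/(1 + 72)))² = (1/(9*12/73))² = (1/((1/73)*9*12))² = (1/(108/73))² = (73/108)² = 5329/11664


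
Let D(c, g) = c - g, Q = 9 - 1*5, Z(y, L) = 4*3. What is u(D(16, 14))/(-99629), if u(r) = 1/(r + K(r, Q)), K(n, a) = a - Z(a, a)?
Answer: 1/597774 ≈ 1.6729e-6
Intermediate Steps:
Z(y, L) = 12
Q = 4 (Q = 9 - 5 = 4)
K(n, a) = -12 + a (K(n, a) = a - 1*12 = a - 12 = -12 + a)
u(r) = 1/(-8 + r) (u(r) = 1/(r + (-12 + 4)) = 1/(r - 8) = 1/(-8 + r))
u(D(16, 14))/(-99629) = 1/((-8 + (16 - 1*14))*(-99629)) = -1/99629/(-8 + (16 - 14)) = -1/99629/(-8 + 2) = -1/99629/(-6) = -1/6*(-1/99629) = 1/597774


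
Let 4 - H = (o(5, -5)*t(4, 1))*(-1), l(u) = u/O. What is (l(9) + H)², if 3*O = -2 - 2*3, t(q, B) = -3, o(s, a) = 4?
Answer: 8281/64 ≈ 129.39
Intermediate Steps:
O = -8/3 (O = (-2 - 2*3)/3 = (-2 - 6)/3 = (⅓)*(-8) = -8/3 ≈ -2.6667)
l(u) = -3*u/8 (l(u) = u/(-8/3) = u*(-3/8) = -3*u/8)
H = -8 (H = 4 - 4*(-3)*(-1) = 4 - (-12)*(-1) = 4 - 1*12 = 4 - 12 = -8)
(l(9) + H)² = (-3/8*9 - 8)² = (-27/8 - 8)² = (-91/8)² = 8281/64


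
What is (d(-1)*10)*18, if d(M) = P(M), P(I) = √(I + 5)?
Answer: 360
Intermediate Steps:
P(I) = √(5 + I)
d(M) = √(5 + M)
(d(-1)*10)*18 = (√(5 - 1)*10)*18 = (√4*10)*18 = (2*10)*18 = 20*18 = 360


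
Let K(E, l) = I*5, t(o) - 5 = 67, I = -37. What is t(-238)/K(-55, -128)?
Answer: -72/185 ≈ -0.38919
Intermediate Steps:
t(o) = 72 (t(o) = 5 + 67 = 72)
K(E, l) = -185 (K(E, l) = -37*5 = -185)
t(-238)/K(-55, -128) = 72/(-185) = 72*(-1/185) = -72/185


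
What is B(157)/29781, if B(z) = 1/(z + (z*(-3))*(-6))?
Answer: 1/88836723 ≈ 1.1257e-8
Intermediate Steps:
B(z) = 1/(19*z) (B(z) = 1/(z - 3*z*(-6)) = 1/(z + 18*z) = 1/(19*z))
B(157)/29781 = ((1/19)/157)/29781 = ((1/19)*(1/157))*(1/29781) = (1/2983)*(1/29781) = 1/88836723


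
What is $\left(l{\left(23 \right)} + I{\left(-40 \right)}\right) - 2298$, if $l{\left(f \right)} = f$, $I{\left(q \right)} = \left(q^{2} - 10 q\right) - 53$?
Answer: $-328$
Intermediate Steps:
$I{\left(q \right)} = -53 + q^{2} - 10 q$
$\left(l{\left(23 \right)} + I{\left(-40 \right)}\right) - 2298 = \left(23 - \left(-347 - 1600\right)\right) - 2298 = \left(23 + \left(-53 + 1600 + 400\right)\right) - 2298 = \left(23 + 1947\right) - 2298 = 1970 - 2298 = -328$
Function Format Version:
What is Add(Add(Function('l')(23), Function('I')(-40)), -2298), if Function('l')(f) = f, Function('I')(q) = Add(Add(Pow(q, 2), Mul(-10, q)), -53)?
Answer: -328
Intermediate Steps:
Function('I')(q) = Add(-53, Pow(q, 2), Mul(-10, q))
Add(Add(Function('l')(23), Function('I')(-40)), -2298) = Add(Add(23, Add(-53, Pow(-40, 2), Mul(-10, -40))), -2298) = Add(Add(23, Add(-53, 1600, 400)), -2298) = Add(Add(23, 1947), -2298) = Add(1970, -2298) = -328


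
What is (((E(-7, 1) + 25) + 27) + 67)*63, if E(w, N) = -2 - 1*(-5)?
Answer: 7686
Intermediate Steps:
E(w, N) = 3 (E(w, N) = -2 + 5 = 3)
(((E(-7, 1) + 25) + 27) + 67)*63 = (((3 + 25) + 27) + 67)*63 = ((28 + 27) + 67)*63 = (55 + 67)*63 = 122*63 = 7686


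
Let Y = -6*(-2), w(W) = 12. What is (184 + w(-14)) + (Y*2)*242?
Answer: 6004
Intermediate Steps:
Y = 12
(184 + w(-14)) + (Y*2)*242 = (184 + 12) + (12*2)*242 = 196 + 24*242 = 196 + 5808 = 6004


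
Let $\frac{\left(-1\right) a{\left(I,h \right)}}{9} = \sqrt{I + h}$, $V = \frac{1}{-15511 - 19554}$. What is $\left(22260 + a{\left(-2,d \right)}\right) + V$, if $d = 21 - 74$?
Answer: $\frac{780546899}{35065} - 9 i \sqrt{55} \approx 22260.0 - 66.746 i$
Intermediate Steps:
$V = - \frac{1}{35065}$ ($V = \frac{1}{-35065} = - \frac{1}{35065} \approx -2.8518 \cdot 10^{-5}$)
$d = -53$ ($d = 21 - 74 = -53$)
$a{\left(I,h \right)} = - 9 \sqrt{I + h}$
$\left(22260 + a{\left(-2,d \right)}\right) + V = \left(22260 - 9 \sqrt{-2 - 53}\right) - \frac{1}{35065} = \left(22260 - 9 \sqrt{-55}\right) - \frac{1}{35065} = \left(22260 - 9 i \sqrt{55}\right) - \frac{1}{35065} = \frac{780546899}{35065} - 9 i \sqrt{55}$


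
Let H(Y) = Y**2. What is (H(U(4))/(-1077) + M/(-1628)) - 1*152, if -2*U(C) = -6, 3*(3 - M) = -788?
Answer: -266810887/1753356 ≈ -152.17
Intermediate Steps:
M = 797/3 (M = 3 - 1/3*(-788) = 3 + 788/3 = 797/3 ≈ 265.67)
U(C) = 3 (U(C) = -1/2*(-6) = 3)
(H(U(4))/(-1077) + M/(-1628)) - 1*152 = (3**2/(-1077) + (797/3)/(-1628)) - 1*152 = (9*(-1/1077) + (797/3)*(-1/1628)) - 152 = (-3/359 - 797/4884) - 152 = -300775/1753356 - 152 = -266810887/1753356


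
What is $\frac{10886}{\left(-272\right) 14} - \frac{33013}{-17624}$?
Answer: $- \frac{4133835}{4194512} \approx -0.98553$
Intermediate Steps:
$\frac{10886}{\left(-272\right) 14} - \frac{33013}{-17624} = \frac{10886}{-3808} - - \frac{33013}{17624} = 10886 \left(- \frac{1}{3808}\right) + \frac{33013}{17624} = - \frac{5443}{1904} + \frac{33013}{17624} = - \frac{4133835}{4194512}$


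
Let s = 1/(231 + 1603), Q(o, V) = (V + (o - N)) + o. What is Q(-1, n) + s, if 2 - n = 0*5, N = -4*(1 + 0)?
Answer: 7337/1834 ≈ 4.0005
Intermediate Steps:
N = -4 (N = -4*1 = -4)
n = 2 (n = 2 - 0*5 = 2 - 1*0 = 2 + 0 = 2)
Q(o, V) = 4 + V + 2*o (Q(o, V) = (V + (o - 1*(-4))) + o = (V + (o + 4)) + o = (V + (4 + o)) + o = (4 + V + o) + o = 4 + V + 2*o)
s = 1/1834 ≈ 0.00054526
Q(-1, n) + s = (4 + 2 + 2*(-1)) + 1/1834 = (4 + 2 - 2) + 1/1834 = 4 + 1/1834 = 7337/1834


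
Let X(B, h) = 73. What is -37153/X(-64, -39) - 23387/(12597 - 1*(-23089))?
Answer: -189649887/372154 ≈ -509.60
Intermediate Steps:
-37153/X(-64, -39) - 23387/(12597 - 1*(-23089)) = -37153/73 - 23387/(12597 - 1*(-23089)) = -37153*1/73 - 23387/(12597 + 23089) = -37153/73 - 23387/35686 = -37153/73 - 23387*1/35686 = -37153/73 - 3341/5098 = -189649887/372154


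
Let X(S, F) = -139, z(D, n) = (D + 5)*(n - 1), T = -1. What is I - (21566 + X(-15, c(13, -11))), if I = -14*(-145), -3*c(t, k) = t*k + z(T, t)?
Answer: -19397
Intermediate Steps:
z(D, n) = (-1 + n)*(5 + D) (z(D, n) = (5 + D)*(-1 + n) = (-1 + n)*(5 + D))
c(t, k) = 4/3 - 4*t/3 - k*t/3 (c(t, k) = -(t*k + (-5 - 1*(-1) + 5*t - t))/3 = -(k*t + (-5 + 1 + 5*t - t))/3 = -(k*t + (-4 + 4*t))/3 = -(-4 + 4*t + k*t)/3 = 4/3 - 4*t/3 - k*t/3)
I = 2030
I - (21566 + X(-15, c(13, -11))) = 2030 - (21566 - 139) = 2030 - 1*21427 = 2030 - 21427 = -19397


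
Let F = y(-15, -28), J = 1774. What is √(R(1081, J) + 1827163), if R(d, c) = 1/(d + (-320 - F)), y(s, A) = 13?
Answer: 5*√10223050079/374 ≈ 1351.7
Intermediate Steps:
F = 13
R(d, c) = 1/(-333 + d) (R(d, c) = 1/(d + (-320 - 1*13)) = 1/(d + (-320 - 13)) = 1/(d - 333) = 1/(-333 + d))
√(R(1081, J) + 1827163) = √(1/(-333 + 1081) + 1827163) = √(1/748 + 1827163) = √(1366717925/748) = 5*√10223050079/374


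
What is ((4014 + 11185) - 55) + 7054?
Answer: 22198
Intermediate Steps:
((4014 + 11185) - 55) + 7054 = (15199 - 55) + 7054 = 15144 + 7054 = 22198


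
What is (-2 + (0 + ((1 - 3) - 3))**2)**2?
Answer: 529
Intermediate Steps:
(-2 + (0 + ((1 - 3) - 3))**2)**2 = (-2 + (0 + (-2 - 3))**2)**2 = (-2 + (0 - 5)**2)**2 = (-2 + (-5)**2)**2 = (-2 + 25)**2 = 23**2 = 529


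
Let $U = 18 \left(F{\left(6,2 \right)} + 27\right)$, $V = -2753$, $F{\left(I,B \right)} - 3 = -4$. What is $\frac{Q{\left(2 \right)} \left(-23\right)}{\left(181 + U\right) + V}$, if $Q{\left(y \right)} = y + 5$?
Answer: $\frac{161}{2104} \approx 0.076521$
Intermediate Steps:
$F{\left(I,B \right)} = -1$ ($F{\left(I,B \right)} = 3 - 4 = -1$)
$Q{\left(y \right)} = 5 + y$
$U = 468$ ($U = 18 \left(-1 + 27\right) = 18 \cdot 26 = 468$)
$\frac{Q{\left(2 \right)} \left(-23\right)}{\left(181 + U\right) + V} = \frac{\left(5 + 2\right) \left(-23\right)}{\left(181 + 468\right) - 2753} = \frac{7 \left(-23\right)}{649 - 2753} = - \frac{161}{-2104} = \left(-161\right) \left(- \frac{1}{2104}\right) = \frac{161}{2104}$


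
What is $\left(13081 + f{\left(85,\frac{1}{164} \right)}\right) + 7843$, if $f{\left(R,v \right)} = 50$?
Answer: $20974$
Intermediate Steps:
$\left(13081 + f{\left(85,\frac{1}{164} \right)}\right) + 7843 = \left(13081 + 50\right) + 7843 = 13131 + 7843 = 20974$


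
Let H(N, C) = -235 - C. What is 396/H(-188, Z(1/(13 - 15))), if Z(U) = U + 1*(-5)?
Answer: -88/51 ≈ -1.7255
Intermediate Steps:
Z(U) = -5 + U (Z(U) = U - 5 = -5 + U)
396/H(-188, Z(1/(13 - 15))) = 396/(-235 - (-5 + 1/(13 - 15))) = 396/(-235 - (-5 + 1/(-2))) = 396/(-235 - (-5 - ½)) = 396/(-235 - 1*(-11/2)) = 396/(-235 + 11/2) = 396/(-459/2) = 396*(-2/459) = -88/51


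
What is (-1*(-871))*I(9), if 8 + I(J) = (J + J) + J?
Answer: 16549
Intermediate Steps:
I(J) = -8 + 3*J (I(J) = -8 + ((J + J) + J) = -8 + (2*J + J) = -8 + 3*J)
(-1*(-871))*I(9) = (-1*(-871))*(-8 + 3*9) = 871*(-8 + 27) = 871*19 = 16549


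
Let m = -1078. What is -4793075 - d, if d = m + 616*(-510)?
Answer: -4477837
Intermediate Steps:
d = -315238 (d = -1078 + 616*(-510) = -1078 - 314160 = -315238)
-4793075 - d = -4793075 - 1*(-315238) = -4793075 + 315238 = -4477837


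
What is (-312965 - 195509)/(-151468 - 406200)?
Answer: 254237/278834 ≈ 0.91179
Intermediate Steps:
(-312965 - 195509)/(-151468 - 406200) = -508474/(-557668) = -508474*(-1/557668) = 254237/278834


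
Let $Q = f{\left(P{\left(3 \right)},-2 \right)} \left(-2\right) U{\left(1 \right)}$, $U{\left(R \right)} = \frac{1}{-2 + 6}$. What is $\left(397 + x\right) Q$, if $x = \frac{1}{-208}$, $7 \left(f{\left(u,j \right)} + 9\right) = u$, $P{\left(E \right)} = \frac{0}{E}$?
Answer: $\frac{743175}{416} \approx 1786.5$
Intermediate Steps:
$P{\left(E \right)} = 0$
$f{\left(u,j \right)} = -9 + \frac{u}{7}$
$x = - \frac{1}{208} \approx -0.0048077$
$U{\left(R \right)} = \frac{1}{4}$
$Q = \frac{9}{2}$ ($Q = \left(-9 + \frac{1}{7} \cdot 0\right) \left(-2\right) \frac{1}{4} = \left(-9 + 0\right) \left(-2\right) \frac{1}{4} = \left(-9\right) \left(-2\right) \frac{1}{4} = 18 \cdot \frac{1}{4} = \frac{9}{2} \approx 4.5$)
$\left(397 + x\right) Q = \left(397 - \frac{1}{208}\right) \frac{9}{2} = \frac{82575}{208} \cdot \frac{9}{2} = \frac{743175}{416}$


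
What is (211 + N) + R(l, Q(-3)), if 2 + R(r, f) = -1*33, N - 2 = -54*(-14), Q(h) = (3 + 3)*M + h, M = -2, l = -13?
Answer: 934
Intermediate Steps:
Q(h) = -12 + h (Q(h) = (3 + 3)*(-2) + h = 6*(-2) + h = -12 + h)
N = 758 (N = 2 - 54*(-14) = 2 + 756 = 758)
R(r, f) = -35 (R(r, f) = -2 - 1*33 = -2 - 33 = -35)
(211 + N) + R(l, Q(-3)) = (211 + 758) - 35 = 969 - 35 = 934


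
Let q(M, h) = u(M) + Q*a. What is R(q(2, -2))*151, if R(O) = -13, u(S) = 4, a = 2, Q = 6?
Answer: -1963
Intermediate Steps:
q(M, h) = 16 (q(M, h) = 4 + 6*2 = 4 + 12 = 16)
R(q(2, -2))*151 = -13*151 = -1963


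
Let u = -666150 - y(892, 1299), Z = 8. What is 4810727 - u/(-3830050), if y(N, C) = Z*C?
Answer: 9212662134904/1915025 ≈ 4.8107e+6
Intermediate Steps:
y(N, C) = 8*C
u = -676542 (u = -666150 - 8*1299 = -666150 - 1*10392 = -666150 - 10392 = -676542)
4810727 - u/(-3830050) = 4810727 - (-676542)/(-3830050) = 4810727 - (-676542)*(-1)/3830050 = 4810727 - 1*338271/1915025 = 4810727 - 338271/1915025 = 9212662134904/1915025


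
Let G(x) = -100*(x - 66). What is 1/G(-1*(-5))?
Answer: 1/6100 ≈ 0.00016393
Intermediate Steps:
G(x) = 6600 - 100*x (G(x) = -100*(-66 + x) = 6600 - 100*x)
1/G(-1*(-5)) = 1/(6600 - (-100)*(-5)) = 1/(6600 - 100*5) = 1/(6600 - 500) = 1/6100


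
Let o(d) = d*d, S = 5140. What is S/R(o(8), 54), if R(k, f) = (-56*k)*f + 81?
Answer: -1028/38691 ≈ -0.026569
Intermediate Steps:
o(d) = d²
R(k, f) = 81 - 56*f*k (R(k, f) = -56*f*k + 81 = 81 - 56*f*k)
S/R(o(8), 54) = 5140/(81 - 56*54*8²) = 5140/(81 - 56*54*64) = 5140/(81 - 193536) = 5140/(-193455) = 5140*(-1/193455) = -1028/38691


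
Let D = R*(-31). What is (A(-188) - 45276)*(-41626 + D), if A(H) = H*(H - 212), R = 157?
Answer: -1391256532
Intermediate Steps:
A(H) = H*(-212 + H)
D = -4867 (D = 157*(-31) = -4867)
(A(-188) - 45276)*(-41626 + D) = (-188*(-212 - 188) - 45276)*(-41626 - 4867) = (-188*(-400) - 45276)*(-46493) = (75200 - 45276)*(-46493) = 29924*(-46493) = -1391256532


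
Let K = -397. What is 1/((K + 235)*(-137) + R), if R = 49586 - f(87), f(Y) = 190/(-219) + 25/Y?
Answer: 6351/455878465 ≈ 1.3931e-5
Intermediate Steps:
f(Y) = -190/219 + 25/Y (f(Y) = 190*(-1/219) + 25/Y = -190/219 + 25/Y)
R = 314924371/6351 (R = 49586 - (-190/219 + 25/87) = 49586 - 1*(-3685/6351) = 49586 + 3685/6351 = 314924371/6351 ≈ 49587.)
1/((K + 235)*(-137) + R) = 1/((-397 + 235)*(-137) + 314924371/6351) = 1/(-162*(-137) + 314924371/6351) = 1/(22194 + 314924371/6351) = 1/(455878465/6351) = 6351/455878465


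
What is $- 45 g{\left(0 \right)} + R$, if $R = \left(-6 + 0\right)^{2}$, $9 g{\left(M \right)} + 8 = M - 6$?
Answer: $106$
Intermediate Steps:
$g{\left(M \right)} = - \frac{14}{9} + \frac{M}{9}$ ($g{\left(M \right)} = - \frac{8}{9} + \frac{M - 6}{9} = - \frac{8}{9} + \frac{-6 + M}{9} = - \frac{8}{9} + \left(- \frac{2}{3} + \frac{M}{9}\right) = - \frac{14}{9} + \frac{M}{9}$)
$R = 36$ ($R = \left(-6\right)^{2} = 36$)
$- 45 g{\left(0 \right)} + R = - 45 \left(- \frac{14}{9} + \frac{1}{9} \cdot 0\right) + 36 = - 45 \left(- \frac{14}{9} + 0\right) + 36 = \left(-45\right) \left(- \frac{14}{9}\right) + 36 = 70 + 36 = 106$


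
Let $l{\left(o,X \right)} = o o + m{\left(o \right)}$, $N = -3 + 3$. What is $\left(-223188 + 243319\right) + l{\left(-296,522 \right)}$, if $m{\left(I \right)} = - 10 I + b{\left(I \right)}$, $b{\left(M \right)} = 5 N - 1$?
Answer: $110706$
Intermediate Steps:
$N = 0$
$b{\left(M \right)} = -1$ ($b{\left(M \right)} = 5 \cdot 0 - 1 = 0 - 1 = -1$)
$m{\left(I \right)} = -1 - 10 I$ ($m{\left(I \right)} = - 10 I - 1 = -1 - 10 I$)
$l{\left(o,X \right)} = -1 + o^{2} - 10 o$ ($l{\left(o,X \right)} = o o - \left(1 + 10 o\right) = o^{2} - \left(1 + 10 o\right) = -1 + o^{2} - 10 o$)
$\left(-223188 + 243319\right) + l{\left(-296,522 \right)} = \left(-223188 + 243319\right) - \left(-2959 - 87616\right) = 20131 + \left(-1 + 87616 + 2960\right) = 20131 + 90575 = 110706$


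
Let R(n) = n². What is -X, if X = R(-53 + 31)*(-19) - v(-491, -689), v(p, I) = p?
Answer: 8705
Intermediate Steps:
X = -8705 (X = (-53 + 31)²*(-19) - 1*(-491) = (-22)²*(-19) + 491 = 484*(-19) + 491 = -9196 + 491 = -8705)
-X = -1*(-8705) = 8705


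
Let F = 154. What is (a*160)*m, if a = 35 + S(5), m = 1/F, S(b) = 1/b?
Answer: 256/7 ≈ 36.571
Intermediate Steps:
m = 1/154 ≈ 0.0064935
a = 176/5 (a = 35 + 1/5 = 176/5 ≈ 35.200)
(a*160)*m = ((176/5)*160)*(1/154) = 5632*(1/154) = 256/7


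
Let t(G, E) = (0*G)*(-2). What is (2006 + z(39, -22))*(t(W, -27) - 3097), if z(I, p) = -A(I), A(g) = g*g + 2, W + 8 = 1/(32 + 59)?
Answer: -1495851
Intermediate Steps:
W = -727/91 (W = -8 + 1/(32 + 59) = -8 + 1/91 = -727/91 ≈ -7.9890)
A(g) = 2 + g² (A(g) = g² + 2 = 2 + g²)
z(I, p) = -2 - I² (z(I, p) = -(2 + I²) = -2 - I²)
t(G, E) = 0 (t(G, E) = 0*(-2) = 0)
(2006 + z(39, -22))*(t(W, -27) - 3097) = (2006 + (-2 - 1*39²))*(0 - 3097) = (2006 + (-2 - 1*1521))*(-3097) = (2006 + (-2 - 1521))*(-3097) = (2006 - 1523)*(-3097) = 483*(-3097) = -1495851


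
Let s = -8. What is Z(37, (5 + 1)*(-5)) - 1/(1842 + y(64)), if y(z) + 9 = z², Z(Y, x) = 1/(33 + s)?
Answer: 5904/148225 ≈ 0.039831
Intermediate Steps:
Z(Y, x) = 1/25 (Z(Y, x) = 1/(33 - 8) = 1/25)
y(z) = -9 + z²
Z(37, (5 + 1)*(-5)) - 1/(1842 + y(64)) = 1/25 - 1/(1842 + (-9 + 64²)) = 1/25 - 1/(1842 + (-9 + 4096)) = 1/25 - 1/(1842 + 4087) = 1/25 - 1/5929 = 5904/148225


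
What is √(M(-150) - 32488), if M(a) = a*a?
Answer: 2*I*√2497 ≈ 99.94*I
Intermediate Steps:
M(a) = a²
√(M(-150) - 32488) = √((-150)² - 32488) = √(22500 - 32488) = √(-9988) = 2*I*√2497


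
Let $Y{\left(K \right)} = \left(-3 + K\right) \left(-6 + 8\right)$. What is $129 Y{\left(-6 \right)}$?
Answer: $-2322$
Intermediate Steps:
$Y{\left(K \right)} = -6 + 2 K$ ($Y{\left(K \right)} = \left(-3 + K\right) 2 = -6 + 2 K$)
$129 Y{\left(-6 \right)} = 129 \left(-6 + 2 \left(-6\right)\right) = 129 \left(-6 - 12\right) = 129 \left(-18\right) = -2322$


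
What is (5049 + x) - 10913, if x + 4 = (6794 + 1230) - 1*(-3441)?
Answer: 5597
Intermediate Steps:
x = 11461 (x = -4 + ((6794 + 1230) - 1*(-3441)) = -4 + (8024 + 3441) = -4 + 11465 = 11461)
(5049 + x) - 10913 = (5049 + 11461) - 10913 = 16510 - 10913 = 5597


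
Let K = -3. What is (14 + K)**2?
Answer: 121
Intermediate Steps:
(14 + K)**2 = (14 - 3)**2 = 11**2 = 121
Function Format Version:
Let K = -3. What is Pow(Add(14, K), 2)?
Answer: 121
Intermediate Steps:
Pow(Add(14, K), 2) = Pow(Add(14, -3), 2) = Pow(11, 2) = 121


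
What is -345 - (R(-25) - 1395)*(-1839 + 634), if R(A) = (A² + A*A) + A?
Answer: -205195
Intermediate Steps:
R(A) = A + 2*A² (R(A) = (A² + A²) + A = 2*A² + A = A + 2*A²)
-345 - (R(-25) - 1395)*(-1839 + 634) = -345 - (-25*(1 + 2*(-25)) - 1395)*(-1839 + 634) = -345 - (-25*(1 - 50) - 1395)*(-1205) = -345 - (-25*(-49) - 1395)*(-1205) = -345 - (1225 - 1395)*(-1205) = -345 - (-170)*(-1205) = -345 - 1*204850 = -345 - 204850 = -205195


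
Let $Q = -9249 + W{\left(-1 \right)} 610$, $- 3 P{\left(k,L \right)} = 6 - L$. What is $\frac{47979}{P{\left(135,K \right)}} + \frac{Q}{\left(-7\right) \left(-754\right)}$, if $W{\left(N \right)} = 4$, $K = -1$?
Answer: $- \frac{108535307}{5278} \approx -20564.0$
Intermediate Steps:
$P{\left(k,L \right)} = -2 + \frac{L}{3}$ ($P{\left(k,L \right)} = - \frac{6 - L}{3} = -2 + \frac{L}{3}$)
$Q = -6809$ ($Q = -9249 + 4 \cdot 610 = -9249 + 2440 = -6809$)
$\frac{47979}{P{\left(135,K \right)}} + \frac{Q}{\left(-7\right) \left(-754\right)} = \frac{47979}{-2 + \frac{1}{3} \left(-1\right)} - \frac{6809}{\left(-7\right) \left(-754\right)} = \frac{47979}{-2 - \frac{1}{3}} - \frac{6809}{5278} = \frac{47979}{- \frac{7}{3}} - \frac{6809}{5278} = 47979 \left(- \frac{3}{7}\right) - \frac{6809}{5278} = - \frac{143937}{7} - \frac{6809}{5278} = - \frac{108535307}{5278}$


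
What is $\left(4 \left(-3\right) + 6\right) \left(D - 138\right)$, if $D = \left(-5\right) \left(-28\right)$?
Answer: $-12$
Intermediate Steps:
$D = 140$
$\left(4 \left(-3\right) + 6\right) \left(D - 138\right) = \left(4 \left(-3\right) + 6\right) \left(140 - 138\right) = \left(-12 + 6\right) 2 = \left(-6\right) 2 = -12$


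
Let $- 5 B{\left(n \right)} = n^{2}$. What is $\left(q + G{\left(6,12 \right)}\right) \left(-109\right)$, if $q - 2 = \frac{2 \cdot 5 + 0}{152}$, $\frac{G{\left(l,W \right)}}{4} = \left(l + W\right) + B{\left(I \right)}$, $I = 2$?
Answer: $- \frac{2935261}{380} \approx -7724.4$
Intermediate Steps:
$B{\left(n \right)} = - \frac{n^{2}}{5}$
$G{\left(l,W \right)} = - \frac{16}{5} + 4 W + 4 l$ ($G{\left(l,W \right)} = 4 \left(\left(l + W\right) - \frac{2^{2}}{5}\right) = 4 \left(\left(W + l\right) - \frac{4}{5}\right) = 4 \left(- \frac{4}{5} + W + l\right) = - \frac{16}{5} + 4 W + 4 l$)
$q = \frac{157}{76}$ ($q = 2 + \frac{2 \cdot 5 + 0}{152} = 2 + \left(10 + 0\right) \frac{1}{152} = 2 + 10 \cdot \frac{1}{152} = 2 + \frac{5}{76} = \frac{157}{76} \approx 2.0658$)
$\left(q + G{\left(6,12 \right)}\right) \left(-109\right) = \left(\frac{157}{76} + \left(- \frac{16}{5} + 4 \cdot 12 + 4 \cdot 6\right)\right) \left(-109\right) = \left(\frac{157}{76} + \left(- \frac{16}{5} + 48 + 24\right)\right) \left(-109\right) = \left(\frac{157}{76} + \frac{344}{5}\right) \left(-109\right) = \frac{26929}{380} \left(-109\right) = - \frac{2935261}{380}$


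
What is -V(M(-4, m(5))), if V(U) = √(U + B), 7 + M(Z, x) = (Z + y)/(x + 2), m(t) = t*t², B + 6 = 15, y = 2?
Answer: -6*√889/127 ≈ -1.4086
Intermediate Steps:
B = 9 (B = -6 + 15 = 9)
m(t) = t³
M(Z, x) = -7 + (2 + Z)/(2 + x) (M(Z, x) = -7 + (Z + 2)/(x + 2) = -7 + (2 + Z)/(2 + x))
V(U) = √(9 + U) (V(U) = √(U + 9) = √(9 + U))
-V(M(-4, m(5))) = -√(9 + (-12 - 4 - 7*5³)/(2 + 5³)) = -√(9 + (-12 - 4 - 7*125)/(2 + 125)) = -√(9 + (-12 - 4 - 875)/127) = -√(9 + (1/127)*(-891)) = -√(9 - 891/127) = -√(252/127) = -6*√889/127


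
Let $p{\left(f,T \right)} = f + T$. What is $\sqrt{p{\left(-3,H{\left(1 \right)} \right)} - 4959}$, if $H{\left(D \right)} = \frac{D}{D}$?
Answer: $11 i \sqrt{41} \approx 70.434 i$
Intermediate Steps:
$H{\left(D \right)} = 1$
$p{\left(f,T \right)} = T + f$
$\sqrt{p{\left(-3,H{\left(1 \right)} \right)} - 4959} = \sqrt{\left(1 - 3\right) - 4959} = \sqrt{-2 - 4959} = \sqrt{-4961} = 11 i \sqrt{41}$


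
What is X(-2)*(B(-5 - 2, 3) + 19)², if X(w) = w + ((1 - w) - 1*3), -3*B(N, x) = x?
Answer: -648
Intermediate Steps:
B(N, x) = -x/3
X(w) = -2 (X(w) = w + ((1 - w) - 3) = w + (-2 - w) = -2)
X(-2)*(B(-5 - 2, 3) + 19)² = -2*(-⅓*3 + 19)² = -2*(-1 + 19)² = -2*18² = -2*324 = -648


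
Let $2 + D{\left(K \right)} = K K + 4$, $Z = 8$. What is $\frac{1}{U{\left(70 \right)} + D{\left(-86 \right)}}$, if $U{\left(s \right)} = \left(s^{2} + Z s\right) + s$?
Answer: $\frac{1}{12928} \approx 7.7351 \cdot 10^{-5}$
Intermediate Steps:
$D{\left(K \right)} = 2 + K^{2}$ ($D{\left(K \right)} = -2 + \left(K K + 4\right) = -2 + \left(K^{2} + 4\right) = -2 + \left(4 + K^{2}\right) = 2 + K^{2}$)
$U{\left(s \right)} = s^{2} + 9 s$ ($U{\left(s \right)} = \left(s^{2} + 8 s\right) + s = s^{2} + 9 s$)
$\frac{1}{U{\left(70 \right)} + D{\left(-86 \right)}} = \frac{1}{70 \left(9 + 70\right) + \left(2 + \left(-86\right)^{2}\right)} = \frac{1}{70 \cdot 79 + \left(2 + 7396\right)} = \frac{1}{5530 + 7398} = \frac{1}{12928}$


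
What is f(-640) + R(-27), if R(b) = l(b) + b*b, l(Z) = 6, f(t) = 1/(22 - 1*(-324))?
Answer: 254311/346 ≈ 735.00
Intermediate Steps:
f(t) = 1/346 (f(t) = 1/(22 + 324) = 1/346)
R(b) = 6 + b² (R(b) = 6 + b*b = 6 + b²)
f(-640) + R(-27) = 1/346 + (6 + (-27)²) = 1/346 + (6 + 729) = 1/346 + 735 = 254311/346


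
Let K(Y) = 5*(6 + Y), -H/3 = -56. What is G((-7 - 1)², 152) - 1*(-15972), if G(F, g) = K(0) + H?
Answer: 16170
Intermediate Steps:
H = 168 (H = -3*(-56) = 168)
K(Y) = 30 + 5*Y
G(F, g) = 198 (G(F, g) = (30 + 5*0) + 168 = (30 + 0) + 168 = 30 + 168 = 198)
G((-7 - 1)², 152) - 1*(-15972) = 198 - 1*(-15972) = 198 + 15972 = 16170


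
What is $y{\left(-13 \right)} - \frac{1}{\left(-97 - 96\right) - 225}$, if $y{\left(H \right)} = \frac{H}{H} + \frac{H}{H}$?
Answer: $\frac{837}{418} \approx 2.0024$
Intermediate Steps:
$y{\left(H \right)} = 2$ ($y{\left(H \right)} = 1 + 1 = 2$)
$y{\left(-13 \right)} - \frac{1}{\left(-97 - 96\right) - 225} = 2 - \frac{1}{\left(-97 - 96\right) - 225} = 2 - \frac{1}{-193 - 225} = 2 - \frac{1}{-418} = 2 - - \frac{1}{418} = 2 + \frac{1}{418} = \frac{837}{418}$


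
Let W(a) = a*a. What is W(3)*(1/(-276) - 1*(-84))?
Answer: 69549/92 ≈ 755.97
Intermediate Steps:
W(a) = a**2
W(3)*(1/(-276) - 1*(-84)) = 3**2*(1/(-276) - 1*(-84)) = 9*(-1/276 + 84) = 9*(23183/276) = 69549/92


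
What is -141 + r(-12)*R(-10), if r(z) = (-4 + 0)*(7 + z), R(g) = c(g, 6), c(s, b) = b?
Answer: -21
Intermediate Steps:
R(g) = 6
r(z) = -28 - 4*z (r(z) = -4*(7 + z) = -28 - 4*z)
-141 + r(-12)*R(-10) = -141 + (-28 - 4*(-12))*6 = -141 + (-28 + 48)*6 = -141 + 20*6 = -141 + 120 = -21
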